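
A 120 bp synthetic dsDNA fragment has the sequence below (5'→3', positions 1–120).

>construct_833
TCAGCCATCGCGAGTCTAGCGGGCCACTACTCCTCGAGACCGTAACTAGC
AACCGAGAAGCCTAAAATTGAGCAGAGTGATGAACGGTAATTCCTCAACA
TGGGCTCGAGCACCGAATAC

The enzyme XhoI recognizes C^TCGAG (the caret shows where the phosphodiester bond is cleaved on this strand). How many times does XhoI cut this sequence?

CTCGAG occurs starting at positions 33, 105.
XhoI cuts at 2 sites.

2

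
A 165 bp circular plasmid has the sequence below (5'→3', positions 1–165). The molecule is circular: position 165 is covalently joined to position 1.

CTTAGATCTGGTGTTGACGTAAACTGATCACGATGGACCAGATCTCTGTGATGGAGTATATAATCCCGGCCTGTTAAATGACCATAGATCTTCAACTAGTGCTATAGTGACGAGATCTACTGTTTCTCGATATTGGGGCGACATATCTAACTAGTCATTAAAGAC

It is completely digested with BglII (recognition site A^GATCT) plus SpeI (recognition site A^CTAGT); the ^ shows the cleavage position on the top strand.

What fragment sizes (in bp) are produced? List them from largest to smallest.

46, 37, 36, 19, 18, 9 bp

BglII sites (AGATCT) start at positions 4, 40, 86, 113.
BglII cuts after the first base of each site, so after positions 4, 40, 86, 113.
SpeI sites (ACTAGT) start at positions 95, 150.
SpeI cuts after the first base of each site, so after positions 95, 150.
Combined cut positions: 4, 40, 86, 95, 113, 150.
Circular molecule, 6 cuts → 6 fragments:
  5–40 → 36 bp
  41–86 → 46 bp
  87–95 → 9 bp
  96–113 → 18 bp
  114–150 → 37 bp
  151–165 then 1–4 → 15 + 4 = 19 bp
Sorted largest to smallest: 46, 37, 36, 19, 18, 9 bp.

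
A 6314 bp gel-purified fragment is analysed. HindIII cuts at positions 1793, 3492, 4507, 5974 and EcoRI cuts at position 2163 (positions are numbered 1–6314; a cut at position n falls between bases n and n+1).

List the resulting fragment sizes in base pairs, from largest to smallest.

Combined cut positions (sorted): 1793, 2163, 3492, 4507, 5974.
Linear molecule, 5 cuts → 6 fragments:
  1793 − 0 = 1793 bp
  2163 − 1793 = 370 bp
  3492 − 2163 = 1329 bp
  4507 − 3492 = 1015 bp
  5974 − 4507 = 1467 bp
  6314 − 5974 = 340 bp
Sorted largest to smallest: 1793, 1467, 1329, 1015, 370, 340 bp.

1793, 1467, 1329, 1015, 370, 340 bp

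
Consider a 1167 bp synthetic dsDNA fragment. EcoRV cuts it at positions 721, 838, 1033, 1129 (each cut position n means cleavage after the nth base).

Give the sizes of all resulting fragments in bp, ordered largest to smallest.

Linear molecule, 4 cuts → 5 fragments:
  721 − 0 = 721 bp
  838 − 721 = 117 bp
  1033 − 838 = 195 bp
  1129 − 1033 = 96 bp
  1167 − 1129 = 38 bp
Sorted largest to smallest: 721, 195, 117, 96, 38 bp.

721, 195, 117, 96, 38 bp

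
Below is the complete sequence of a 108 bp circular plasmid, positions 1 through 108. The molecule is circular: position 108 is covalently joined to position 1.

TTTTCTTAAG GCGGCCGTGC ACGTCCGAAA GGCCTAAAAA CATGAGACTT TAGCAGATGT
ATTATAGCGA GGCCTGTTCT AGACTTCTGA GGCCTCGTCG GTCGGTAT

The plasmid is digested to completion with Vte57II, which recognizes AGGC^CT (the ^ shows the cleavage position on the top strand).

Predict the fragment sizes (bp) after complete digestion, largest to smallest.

48, 40, 20 bp

Vte57II sites (AGGCCT) start at positions 30, 70, 90.
Vte57II cuts after base 4 of each site, so after positions 33, 73, 93.
Circular molecule, 3 cuts → 3 fragments:
  34–73 → 40 bp
  74–93 → 20 bp
  94–108 then 1–33 → 15 + 33 = 48 bp
Sorted largest to smallest: 48, 40, 20 bp.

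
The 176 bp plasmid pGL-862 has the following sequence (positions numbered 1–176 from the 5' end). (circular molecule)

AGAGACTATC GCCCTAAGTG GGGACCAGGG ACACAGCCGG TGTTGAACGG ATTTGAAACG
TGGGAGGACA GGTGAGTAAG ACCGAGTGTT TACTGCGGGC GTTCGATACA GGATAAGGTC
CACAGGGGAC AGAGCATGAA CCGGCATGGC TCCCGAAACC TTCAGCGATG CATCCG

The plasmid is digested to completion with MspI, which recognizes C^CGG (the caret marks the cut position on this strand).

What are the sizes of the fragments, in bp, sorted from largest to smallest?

104, 72 bp

MspI sites (CCGG) start at positions 37, 141.
MspI cuts after the first base of each site, so after positions 37, 141.
Circular molecule, 2 cuts → 2 fragments:
  38–141 → 104 bp
  142–176 then 1–37 → 35 + 37 = 72 bp
Sorted largest to smallest: 104, 72 bp.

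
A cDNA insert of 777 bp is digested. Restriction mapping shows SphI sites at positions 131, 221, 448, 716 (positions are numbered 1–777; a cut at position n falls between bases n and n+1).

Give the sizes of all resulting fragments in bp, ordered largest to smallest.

268, 227, 131, 90, 61 bp

Linear molecule, 4 cuts → 5 fragments:
  131 − 0 = 131 bp
  221 − 131 = 90 bp
  448 − 221 = 227 bp
  716 − 448 = 268 bp
  777 − 716 = 61 bp
Sorted largest to smallest: 268, 227, 131, 90, 61 bp.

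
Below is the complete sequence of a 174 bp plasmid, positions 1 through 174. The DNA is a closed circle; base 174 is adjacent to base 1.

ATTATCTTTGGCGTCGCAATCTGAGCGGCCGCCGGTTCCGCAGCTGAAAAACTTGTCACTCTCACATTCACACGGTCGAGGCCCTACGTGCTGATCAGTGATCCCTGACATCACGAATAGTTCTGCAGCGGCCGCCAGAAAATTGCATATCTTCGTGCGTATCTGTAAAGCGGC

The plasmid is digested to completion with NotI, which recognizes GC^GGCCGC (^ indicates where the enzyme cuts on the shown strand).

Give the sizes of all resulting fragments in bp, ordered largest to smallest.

103, 71 bp

NotI sites (GCGGCCGC) start at positions 25, 128.
NotI cuts after base 2 of each site, so after positions 26, 129.
Circular molecule, 2 cuts → 2 fragments:
  27–129 → 103 bp
  130–174 then 1–26 → 45 + 26 = 71 bp
Sorted largest to smallest: 103, 71 bp.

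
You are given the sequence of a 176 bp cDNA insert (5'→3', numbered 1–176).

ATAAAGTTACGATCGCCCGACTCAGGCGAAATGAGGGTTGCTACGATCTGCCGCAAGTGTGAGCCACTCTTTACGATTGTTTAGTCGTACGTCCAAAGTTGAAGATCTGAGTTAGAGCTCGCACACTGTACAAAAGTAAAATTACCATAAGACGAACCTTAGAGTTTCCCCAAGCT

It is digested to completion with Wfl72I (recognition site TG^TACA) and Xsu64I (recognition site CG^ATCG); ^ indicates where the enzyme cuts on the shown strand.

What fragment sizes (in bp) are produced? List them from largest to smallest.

117, 48, 11 bp

The Wfl72I site (TGTACA) starts at position 127.
Wfl72I cuts after base 2 of each site, so after position 128.
The Xsu64I site (CGATCG) starts at position 10.
Xsu64I cuts after base 2 of each site, so after position 11.
Combined cut positions: 11, 128.
Linear molecule, 2 cuts → 3 fragments:
  1–11 → 11 bp
  12–128 → 117 bp
  129–176 → 48 bp
Sorted largest to smallest: 117, 48, 11 bp.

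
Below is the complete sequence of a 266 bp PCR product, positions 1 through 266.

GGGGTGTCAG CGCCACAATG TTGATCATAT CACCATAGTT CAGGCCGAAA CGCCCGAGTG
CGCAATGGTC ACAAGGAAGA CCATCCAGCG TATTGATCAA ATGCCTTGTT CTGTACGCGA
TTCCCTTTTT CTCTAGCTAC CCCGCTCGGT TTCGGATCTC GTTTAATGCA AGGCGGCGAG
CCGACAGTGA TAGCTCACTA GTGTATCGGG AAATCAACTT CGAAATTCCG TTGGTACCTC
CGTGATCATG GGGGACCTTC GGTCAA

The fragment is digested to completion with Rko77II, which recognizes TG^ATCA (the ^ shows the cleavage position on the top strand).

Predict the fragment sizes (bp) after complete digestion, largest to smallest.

149, 72, 23, 22 bp

Rko77II sites (TGATCA) start at positions 22, 94, 243.
Rko77II cuts after base 2 of each site, so after positions 23, 95, 244.
Linear molecule, 3 cuts → 4 fragments:
  1–23 → 23 bp
  24–95 → 72 bp
  96–244 → 149 bp
  245–266 → 22 bp
Sorted largest to smallest: 149, 72, 23, 22 bp.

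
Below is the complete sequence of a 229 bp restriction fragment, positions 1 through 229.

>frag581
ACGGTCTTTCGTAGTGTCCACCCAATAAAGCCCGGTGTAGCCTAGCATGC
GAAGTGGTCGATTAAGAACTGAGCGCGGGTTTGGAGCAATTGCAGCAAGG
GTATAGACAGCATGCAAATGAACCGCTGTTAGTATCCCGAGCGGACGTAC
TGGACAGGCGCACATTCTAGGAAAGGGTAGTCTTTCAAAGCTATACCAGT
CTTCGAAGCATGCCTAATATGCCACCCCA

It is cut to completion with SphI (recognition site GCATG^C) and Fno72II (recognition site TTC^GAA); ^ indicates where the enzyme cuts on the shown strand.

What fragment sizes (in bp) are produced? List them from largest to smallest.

SphI sites (GCATGC) start at positions 45, 110, 208.
SphI cuts after base 5 of each site (before the last base), so after positions 49, 114, 212.
The Fno72II site (TTCGAA) starts at position 202.
Fno72II cuts after base 3 of each site, so after position 204.
Combined cut positions: 49, 114, 204, 212.
Linear molecule, 4 cuts → 5 fragments:
  1–49 → 49 bp
  50–114 → 65 bp
  115–204 → 90 bp
  205–212 → 8 bp
  213–229 → 17 bp
Sorted largest to smallest: 90, 65, 49, 17, 8 bp.

90, 65, 49, 17, 8 bp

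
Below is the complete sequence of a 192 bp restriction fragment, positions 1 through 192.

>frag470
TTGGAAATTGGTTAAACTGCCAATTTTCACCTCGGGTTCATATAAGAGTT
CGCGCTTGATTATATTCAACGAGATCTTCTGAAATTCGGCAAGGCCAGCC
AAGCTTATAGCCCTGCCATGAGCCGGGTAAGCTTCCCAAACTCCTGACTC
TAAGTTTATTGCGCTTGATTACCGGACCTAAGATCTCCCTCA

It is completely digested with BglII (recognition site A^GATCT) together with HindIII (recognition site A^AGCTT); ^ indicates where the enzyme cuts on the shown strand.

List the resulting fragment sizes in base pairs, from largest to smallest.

BglII sites (AGATCT) start at positions 72, 181.
BglII cuts after the first base of each site, so after positions 72, 181.
HindIII sites (AAGCTT) start at positions 101, 129.
HindIII cuts after the first base of each site, so after positions 101, 129.
Combined cut positions: 72, 101, 129, 181.
Linear molecule, 4 cuts → 5 fragments:
  1–72 → 72 bp
  73–101 → 29 bp
  102–129 → 28 bp
  130–181 → 52 bp
  182–192 → 11 bp
Sorted largest to smallest: 72, 52, 29, 28, 11 bp.

72, 52, 29, 28, 11 bp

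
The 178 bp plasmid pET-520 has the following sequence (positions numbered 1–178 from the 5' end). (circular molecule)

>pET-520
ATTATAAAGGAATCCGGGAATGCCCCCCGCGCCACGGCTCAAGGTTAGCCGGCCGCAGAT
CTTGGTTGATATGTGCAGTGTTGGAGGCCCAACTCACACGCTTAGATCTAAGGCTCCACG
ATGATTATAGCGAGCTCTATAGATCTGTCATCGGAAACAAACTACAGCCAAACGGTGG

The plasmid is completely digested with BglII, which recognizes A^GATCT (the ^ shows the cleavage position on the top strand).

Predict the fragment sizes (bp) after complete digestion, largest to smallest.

94, 47, 37 bp

BglII sites (AGATCT) start at positions 57, 104, 141.
BglII cuts after the first base of each site, so after positions 57, 104, 141.
Circular molecule, 3 cuts → 3 fragments:
  58–104 → 47 bp
  105–141 → 37 bp
  142–178 then 1–57 → 37 + 57 = 94 bp
Sorted largest to smallest: 94, 47, 37 bp.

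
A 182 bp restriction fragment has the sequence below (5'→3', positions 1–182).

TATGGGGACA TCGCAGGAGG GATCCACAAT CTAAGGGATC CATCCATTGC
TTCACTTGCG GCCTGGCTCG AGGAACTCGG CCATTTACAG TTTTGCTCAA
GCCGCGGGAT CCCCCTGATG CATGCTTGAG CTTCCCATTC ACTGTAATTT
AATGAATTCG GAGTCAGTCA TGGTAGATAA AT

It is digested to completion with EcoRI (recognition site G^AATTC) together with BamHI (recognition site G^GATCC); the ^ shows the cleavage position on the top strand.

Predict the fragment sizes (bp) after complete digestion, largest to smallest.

The EcoRI site (GAATTC) starts at position 154.
EcoRI cuts after the first base of each site, so after position 154.
BamHI sites (GGATCC) start at positions 20, 36, 107.
BamHI cuts after the first base of each site, so after positions 20, 36, 107.
Combined cut positions: 20, 36, 107, 154.
Linear molecule, 4 cuts → 5 fragments:
  1–20 → 20 bp
  21–36 → 16 bp
  37–107 → 71 bp
  108–154 → 47 bp
  155–182 → 28 bp
Sorted largest to smallest: 71, 47, 28, 20, 16 bp.

71, 47, 28, 20, 16 bp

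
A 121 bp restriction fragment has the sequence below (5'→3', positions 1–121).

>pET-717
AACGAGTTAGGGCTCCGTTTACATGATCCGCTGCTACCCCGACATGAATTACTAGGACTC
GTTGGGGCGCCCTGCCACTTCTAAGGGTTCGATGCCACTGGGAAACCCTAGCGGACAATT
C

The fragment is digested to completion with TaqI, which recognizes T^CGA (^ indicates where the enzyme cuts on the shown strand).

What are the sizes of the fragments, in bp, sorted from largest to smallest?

The TaqI site (TCGA) starts at position 89.
TaqI cuts after the first base of each site, so after position 89.
Linear molecule, 1 cut → 2 fragments:
  1–89 → 89 bp
  90–121 → 32 bp
Sorted largest to smallest: 89, 32 bp.

89, 32 bp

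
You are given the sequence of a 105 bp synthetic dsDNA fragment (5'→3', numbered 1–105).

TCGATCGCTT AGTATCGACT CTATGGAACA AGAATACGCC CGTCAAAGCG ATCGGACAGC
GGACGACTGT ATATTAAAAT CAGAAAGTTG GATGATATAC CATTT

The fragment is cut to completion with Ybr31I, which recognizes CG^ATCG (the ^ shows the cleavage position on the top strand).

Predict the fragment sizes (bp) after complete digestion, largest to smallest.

55, 47, 3 bp

Ybr31I sites (CGATCG) start at positions 2, 49.
Ybr31I cuts after base 2 of each site, so after positions 3, 50.
Linear molecule, 2 cuts → 3 fragments:
  1–3 → 3 bp
  4–50 → 47 bp
  51–105 → 55 bp
Sorted largest to smallest: 55, 47, 3 bp.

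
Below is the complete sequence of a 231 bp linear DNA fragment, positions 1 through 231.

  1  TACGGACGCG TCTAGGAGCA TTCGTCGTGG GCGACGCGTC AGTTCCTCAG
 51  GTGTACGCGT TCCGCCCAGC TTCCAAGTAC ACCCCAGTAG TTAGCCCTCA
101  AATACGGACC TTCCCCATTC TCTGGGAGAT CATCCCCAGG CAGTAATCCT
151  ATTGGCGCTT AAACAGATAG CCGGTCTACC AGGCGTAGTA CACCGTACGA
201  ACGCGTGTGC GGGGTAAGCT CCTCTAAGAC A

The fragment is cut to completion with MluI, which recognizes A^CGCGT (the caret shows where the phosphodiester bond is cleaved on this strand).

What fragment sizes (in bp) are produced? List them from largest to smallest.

146, 30, 28, 21, 6 bp

MluI sites (ACGCGT) start at positions 6, 34, 55, 201.
MluI cuts after the first base of each site, so after positions 6, 34, 55, 201.
Linear molecule, 4 cuts → 5 fragments:
  1–6 → 6 bp
  7–34 → 28 bp
  35–55 → 21 bp
  56–201 → 146 bp
  202–231 → 30 bp
Sorted largest to smallest: 146, 30, 28, 21, 6 bp.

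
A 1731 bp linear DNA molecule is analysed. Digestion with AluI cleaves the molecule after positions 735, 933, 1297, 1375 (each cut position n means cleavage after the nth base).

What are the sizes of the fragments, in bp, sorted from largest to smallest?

Linear molecule, 4 cuts → 5 fragments:
  735 − 0 = 735 bp
  933 − 735 = 198 bp
  1297 − 933 = 364 bp
  1375 − 1297 = 78 bp
  1731 − 1375 = 356 bp
Sorted largest to smallest: 735, 364, 356, 198, 78 bp.

735, 364, 356, 198, 78 bp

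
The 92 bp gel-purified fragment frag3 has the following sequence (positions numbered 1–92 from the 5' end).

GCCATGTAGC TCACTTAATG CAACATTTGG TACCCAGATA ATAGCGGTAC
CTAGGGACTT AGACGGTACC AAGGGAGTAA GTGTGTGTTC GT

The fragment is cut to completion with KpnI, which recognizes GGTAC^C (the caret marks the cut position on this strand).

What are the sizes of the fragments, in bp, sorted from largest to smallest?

33, 23, 19, 17 bp

KpnI sites (GGTACC) start at positions 29, 46, 65.
KpnI cuts after base 5 of each site (before the last base), so after positions 33, 50, 69.
Linear molecule, 3 cuts → 4 fragments:
  1–33 → 33 bp
  34–50 → 17 bp
  51–69 → 19 bp
  70–92 → 23 bp
Sorted largest to smallest: 33, 23, 19, 17 bp.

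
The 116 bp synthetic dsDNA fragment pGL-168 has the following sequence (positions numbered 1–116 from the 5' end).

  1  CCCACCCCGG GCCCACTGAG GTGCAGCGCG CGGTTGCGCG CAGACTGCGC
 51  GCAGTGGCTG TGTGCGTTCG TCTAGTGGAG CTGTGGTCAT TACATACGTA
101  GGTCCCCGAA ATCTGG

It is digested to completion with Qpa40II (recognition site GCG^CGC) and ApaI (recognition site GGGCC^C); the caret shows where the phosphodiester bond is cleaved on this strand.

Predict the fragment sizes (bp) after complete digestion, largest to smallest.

Qpa40II sites (GCGCGC) start at positions 26, 36, 47.
Qpa40II cuts after base 3 of each site, so after positions 28, 38, 49.
The ApaI site (GGGCCC) starts at position 9.
ApaI cuts after base 5 of each site (before the last base), so after position 13.
Combined cut positions: 13, 28, 38, 49.
Linear molecule, 4 cuts → 5 fragments:
  1–13 → 13 bp
  14–28 → 15 bp
  29–38 → 10 bp
  39–49 → 11 bp
  50–116 → 67 bp
Sorted largest to smallest: 67, 15, 13, 11, 10 bp.

67, 15, 13, 11, 10 bp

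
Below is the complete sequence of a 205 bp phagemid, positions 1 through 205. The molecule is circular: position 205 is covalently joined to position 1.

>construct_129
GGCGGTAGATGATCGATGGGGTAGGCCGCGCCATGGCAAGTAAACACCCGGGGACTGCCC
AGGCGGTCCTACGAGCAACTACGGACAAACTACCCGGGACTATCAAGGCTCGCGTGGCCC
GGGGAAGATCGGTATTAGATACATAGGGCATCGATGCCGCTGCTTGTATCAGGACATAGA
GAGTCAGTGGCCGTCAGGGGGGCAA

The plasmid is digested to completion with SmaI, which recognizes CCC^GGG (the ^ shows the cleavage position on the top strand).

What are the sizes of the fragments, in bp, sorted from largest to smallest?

SmaI sites (CCCGGG) start at positions 47, 93, 118.
SmaI cuts after base 3 of each site, so after positions 49, 95, 120.
Circular molecule, 3 cuts → 3 fragments:
  50–95 → 46 bp
  96–120 → 25 bp
  121–205 then 1–49 → 85 + 49 = 134 bp
Sorted largest to smallest: 134, 46, 25 bp.

134, 46, 25 bp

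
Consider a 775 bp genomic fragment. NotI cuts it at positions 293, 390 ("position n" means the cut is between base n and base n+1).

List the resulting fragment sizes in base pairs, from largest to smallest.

385, 293, 97 bp

Linear molecule, 2 cuts → 3 fragments:
  293 − 0 = 293 bp
  390 − 293 = 97 bp
  775 − 390 = 385 bp
Sorted largest to smallest: 385, 293, 97 bp.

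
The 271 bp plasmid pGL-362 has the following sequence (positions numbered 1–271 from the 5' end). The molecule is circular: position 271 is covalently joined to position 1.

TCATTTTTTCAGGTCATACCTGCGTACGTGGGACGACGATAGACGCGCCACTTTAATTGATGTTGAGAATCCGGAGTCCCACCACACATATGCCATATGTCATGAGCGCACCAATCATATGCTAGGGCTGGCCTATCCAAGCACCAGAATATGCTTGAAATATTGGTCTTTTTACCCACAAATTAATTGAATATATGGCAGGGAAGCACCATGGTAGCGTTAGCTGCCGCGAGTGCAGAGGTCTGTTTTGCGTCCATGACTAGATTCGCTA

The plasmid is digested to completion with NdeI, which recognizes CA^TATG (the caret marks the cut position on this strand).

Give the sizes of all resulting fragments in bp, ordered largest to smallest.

NdeI sites (CATATG) start at positions 87, 94, 116.
NdeI cuts after base 2 of each site, so after positions 88, 95, 117.
Circular molecule, 3 cuts → 3 fragments:
  89–95 → 7 bp
  96–117 → 22 bp
  118–271 then 1–88 → 154 + 88 = 242 bp
Sorted largest to smallest: 242, 22, 7 bp.

242, 22, 7 bp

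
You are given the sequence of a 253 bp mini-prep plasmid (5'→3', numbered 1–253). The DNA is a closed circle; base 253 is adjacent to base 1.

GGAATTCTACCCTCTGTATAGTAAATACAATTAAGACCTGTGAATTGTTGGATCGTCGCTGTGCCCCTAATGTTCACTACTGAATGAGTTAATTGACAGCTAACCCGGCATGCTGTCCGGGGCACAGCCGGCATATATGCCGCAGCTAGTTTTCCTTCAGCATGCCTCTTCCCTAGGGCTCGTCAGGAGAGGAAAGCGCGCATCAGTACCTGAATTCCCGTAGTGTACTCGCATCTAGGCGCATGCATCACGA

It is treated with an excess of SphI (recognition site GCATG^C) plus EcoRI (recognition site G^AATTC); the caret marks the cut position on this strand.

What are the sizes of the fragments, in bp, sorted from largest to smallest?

110, 52, 48, 33, 10 bp

SphI sites (GCATGC) start at positions 108, 160, 241.
SphI cuts after base 5 of each site (before the last base), so after positions 112, 164, 245.
EcoRI sites (GAATTC) start at positions 2, 212.
EcoRI cuts after the first base of each site, so after positions 2, 212.
Combined cut positions: 2, 112, 164, 212, 245.
Circular molecule, 5 cuts → 5 fragments:
  3–112 → 110 bp
  113–164 → 52 bp
  165–212 → 48 bp
  213–245 → 33 bp
  246–253 then 1–2 → 8 + 2 = 10 bp
Sorted largest to smallest: 110, 52, 48, 33, 10 bp.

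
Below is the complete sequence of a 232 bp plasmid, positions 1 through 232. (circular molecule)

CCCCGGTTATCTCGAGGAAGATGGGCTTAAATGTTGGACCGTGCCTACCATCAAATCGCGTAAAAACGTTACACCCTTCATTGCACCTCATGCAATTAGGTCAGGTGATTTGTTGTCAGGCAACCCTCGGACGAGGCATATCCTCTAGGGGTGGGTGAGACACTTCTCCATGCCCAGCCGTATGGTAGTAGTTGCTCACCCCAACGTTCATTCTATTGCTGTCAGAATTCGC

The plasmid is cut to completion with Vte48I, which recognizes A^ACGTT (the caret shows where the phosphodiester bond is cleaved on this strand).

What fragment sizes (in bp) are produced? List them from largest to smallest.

Vte48I sites (AACGTT) start at positions 65, 203.
Vte48I cuts after the first base of each site, so after positions 65, 203.
Circular molecule, 2 cuts → 2 fragments:
  66–203 → 138 bp
  204–232 then 1–65 → 29 + 65 = 94 bp
Sorted largest to smallest: 138, 94 bp.

138, 94 bp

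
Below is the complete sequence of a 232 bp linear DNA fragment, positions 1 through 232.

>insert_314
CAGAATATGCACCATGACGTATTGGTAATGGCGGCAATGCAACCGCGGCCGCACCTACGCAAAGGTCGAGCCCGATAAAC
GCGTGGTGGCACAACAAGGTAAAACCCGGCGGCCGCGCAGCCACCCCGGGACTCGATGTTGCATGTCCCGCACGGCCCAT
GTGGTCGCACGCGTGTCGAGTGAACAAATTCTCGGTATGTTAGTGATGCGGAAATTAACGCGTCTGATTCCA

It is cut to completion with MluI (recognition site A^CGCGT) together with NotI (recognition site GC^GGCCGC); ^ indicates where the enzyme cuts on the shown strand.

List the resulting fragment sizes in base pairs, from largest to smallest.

MluI sites (ACGCGT) start at positions 79, 169, 218.
MluI cuts after the first base of each site, so after positions 79, 169, 218.
NotI sites (GCGGCCGC) start at positions 45, 109.
NotI cuts after base 2 of each site, so after positions 46, 110.
Combined cut positions: 46, 79, 110, 169, 218.
Linear molecule, 5 cuts → 6 fragments:
  1–46 → 46 bp
  47–79 → 33 bp
  80–110 → 31 bp
  111–169 → 59 bp
  170–218 → 49 bp
  219–232 → 14 bp
Sorted largest to smallest: 59, 49, 46, 33, 31, 14 bp.

59, 49, 46, 33, 31, 14 bp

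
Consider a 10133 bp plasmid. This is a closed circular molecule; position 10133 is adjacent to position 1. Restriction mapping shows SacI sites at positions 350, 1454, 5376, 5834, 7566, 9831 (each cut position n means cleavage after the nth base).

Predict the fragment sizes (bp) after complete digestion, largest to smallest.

Circular molecule, 6 cuts → 6 fragments:
  1454 − 350 = 1104 bp
  5376 − 1454 = 3922 bp
  5834 − 5376 = 458 bp
  7566 − 5834 = 1732 bp
  9831 − 7566 = 2265 bp
  wrap: 10133 − 9831 + 350 = 652 bp
Sorted largest to smallest: 3922, 2265, 1732, 1104, 652, 458 bp.

3922, 2265, 1732, 1104, 652, 458 bp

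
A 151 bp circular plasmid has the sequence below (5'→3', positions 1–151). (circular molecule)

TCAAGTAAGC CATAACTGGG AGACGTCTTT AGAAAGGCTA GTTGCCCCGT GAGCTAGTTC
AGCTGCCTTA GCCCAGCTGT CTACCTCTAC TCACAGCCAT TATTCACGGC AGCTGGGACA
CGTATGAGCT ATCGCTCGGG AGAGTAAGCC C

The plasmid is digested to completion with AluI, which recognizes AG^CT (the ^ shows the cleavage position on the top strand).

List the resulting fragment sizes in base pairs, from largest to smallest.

AluI sites (AGCT) start at positions 52, 61, 75, 111, 127.
AluI cuts after base 2 of each site, so after positions 53, 62, 76, 112, 128.
Circular molecule, 5 cuts → 5 fragments:
  54–62 → 9 bp
  63–76 → 14 bp
  77–112 → 36 bp
  113–128 → 16 bp
  129–151 then 1–53 → 23 + 53 = 76 bp
Sorted largest to smallest: 76, 36, 16, 14, 9 bp.

76, 36, 16, 14, 9 bp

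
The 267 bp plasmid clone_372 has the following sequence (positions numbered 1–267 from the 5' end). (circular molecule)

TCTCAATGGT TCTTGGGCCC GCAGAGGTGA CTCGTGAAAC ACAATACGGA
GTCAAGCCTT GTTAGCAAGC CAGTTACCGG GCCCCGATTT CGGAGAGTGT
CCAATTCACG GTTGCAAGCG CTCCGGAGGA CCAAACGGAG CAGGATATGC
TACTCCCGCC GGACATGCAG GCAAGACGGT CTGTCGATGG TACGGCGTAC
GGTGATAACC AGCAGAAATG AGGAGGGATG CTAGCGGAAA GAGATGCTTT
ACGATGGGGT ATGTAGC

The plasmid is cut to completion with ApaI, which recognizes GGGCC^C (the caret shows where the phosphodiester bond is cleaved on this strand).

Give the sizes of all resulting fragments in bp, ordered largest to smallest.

203, 64 bp

ApaI sites (GGGCCC) start at positions 15, 79.
ApaI cuts after base 5 of each site (before the last base), so after positions 19, 83.
Circular molecule, 2 cuts → 2 fragments:
  20–83 → 64 bp
  84–267 then 1–19 → 184 + 19 = 203 bp
Sorted largest to smallest: 203, 64 bp.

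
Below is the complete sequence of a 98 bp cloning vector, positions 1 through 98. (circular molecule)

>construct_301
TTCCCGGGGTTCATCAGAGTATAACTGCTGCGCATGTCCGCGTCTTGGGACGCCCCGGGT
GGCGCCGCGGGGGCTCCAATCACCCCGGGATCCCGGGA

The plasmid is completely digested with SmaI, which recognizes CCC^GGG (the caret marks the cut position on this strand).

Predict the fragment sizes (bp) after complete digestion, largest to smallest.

51, 30, 9, 8 bp

SmaI sites (CCCGGG) start at positions 3, 54, 84, 92.
SmaI cuts after base 3 of each site, so after positions 5, 56, 86, 94.
Circular molecule, 4 cuts → 4 fragments:
  6–56 → 51 bp
  57–86 → 30 bp
  87–94 → 8 bp
  95–98 then 1–5 → 4 + 5 = 9 bp
Sorted largest to smallest: 51, 30, 9, 8 bp.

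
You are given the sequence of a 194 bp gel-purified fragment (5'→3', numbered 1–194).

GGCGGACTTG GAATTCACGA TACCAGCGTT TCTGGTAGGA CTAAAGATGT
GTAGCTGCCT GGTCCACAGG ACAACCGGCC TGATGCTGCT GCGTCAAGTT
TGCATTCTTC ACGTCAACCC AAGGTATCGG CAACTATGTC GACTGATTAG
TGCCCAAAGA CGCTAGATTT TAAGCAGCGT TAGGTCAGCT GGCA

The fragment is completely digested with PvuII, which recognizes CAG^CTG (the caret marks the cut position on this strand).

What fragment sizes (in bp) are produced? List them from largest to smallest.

188, 6 bp

The PvuII site (CAGCTG) starts at position 186.
PvuII cuts after base 3 of each site, so after position 188.
Linear molecule, 1 cut → 2 fragments:
  1–188 → 188 bp
  189–194 → 6 bp
Sorted largest to smallest: 188, 6 bp.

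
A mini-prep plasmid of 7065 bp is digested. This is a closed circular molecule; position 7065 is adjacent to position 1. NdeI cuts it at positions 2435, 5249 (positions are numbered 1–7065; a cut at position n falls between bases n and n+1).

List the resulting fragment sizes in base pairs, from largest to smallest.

4251, 2814 bp

Circular molecule, 2 cuts → 2 fragments:
  5249 − 2435 = 2814 bp
  wrap: 7065 − 5249 + 2435 = 4251 bp
Sorted largest to smallest: 4251, 2814 bp.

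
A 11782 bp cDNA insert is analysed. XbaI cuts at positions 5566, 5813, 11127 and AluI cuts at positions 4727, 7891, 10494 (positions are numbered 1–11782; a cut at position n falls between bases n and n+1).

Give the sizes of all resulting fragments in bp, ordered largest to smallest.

Combined cut positions (sorted): 4727, 5566, 5813, 7891, 10494, 11127.
Linear molecule, 6 cuts → 7 fragments:
  4727 − 0 = 4727 bp
  5566 − 4727 = 839 bp
  5813 − 5566 = 247 bp
  7891 − 5813 = 2078 bp
  10494 − 7891 = 2603 bp
  11127 − 10494 = 633 bp
  11782 − 11127 = 655 bp
Sorted largest to smallest: 4727, 2603, 2078, 839, 655, 633, 247 bp.

4727, 2603, 2078, 839, 655, 633, 247 bp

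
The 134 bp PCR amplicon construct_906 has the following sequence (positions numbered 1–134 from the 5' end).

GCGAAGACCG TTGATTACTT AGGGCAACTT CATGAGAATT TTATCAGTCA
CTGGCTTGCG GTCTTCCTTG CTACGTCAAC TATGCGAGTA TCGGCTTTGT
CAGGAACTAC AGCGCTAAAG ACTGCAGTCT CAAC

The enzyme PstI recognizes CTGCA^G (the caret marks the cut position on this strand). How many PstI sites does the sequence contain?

CTGCAG occurs starting at position 122.
PstI cuts at 1 site.

1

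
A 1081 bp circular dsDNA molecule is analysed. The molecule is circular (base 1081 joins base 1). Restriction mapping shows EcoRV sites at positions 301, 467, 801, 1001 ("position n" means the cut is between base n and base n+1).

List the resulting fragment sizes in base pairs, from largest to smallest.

381, 334, 200, 166 bp

Circular molecule, 4 cuts → 4 fragments:
  467 − 301 = 166 bp
  801 − 467 = 334 bp
  1001 − 801 = 200 bp
  wrap: 1081 − 1001 + 301 = 381 bp
Sorted largest to smallest: 381, 334, 200, 166 bp.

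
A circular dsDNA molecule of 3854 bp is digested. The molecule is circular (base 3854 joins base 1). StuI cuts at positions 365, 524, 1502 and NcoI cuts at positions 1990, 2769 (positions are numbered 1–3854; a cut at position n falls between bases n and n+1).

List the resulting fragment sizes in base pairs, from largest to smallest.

1450, 978, 779, 488, 159 bp

Combined cut positions (sorted): 365, 524, 1502, 1990, 2769.
Circular molecule, 5 cuts → 5 fragments:
  524 − 365 = 159 bp
  1502 − 524 = 978 bp
  1990 − 1502 = 488 bp
  2769 − 1990 = 779 bp
  wrap: 3854 − 2769 + 365 = 1450 bp
Sorted largest to smallest: 1450, 978, 779, 488, 159 bp.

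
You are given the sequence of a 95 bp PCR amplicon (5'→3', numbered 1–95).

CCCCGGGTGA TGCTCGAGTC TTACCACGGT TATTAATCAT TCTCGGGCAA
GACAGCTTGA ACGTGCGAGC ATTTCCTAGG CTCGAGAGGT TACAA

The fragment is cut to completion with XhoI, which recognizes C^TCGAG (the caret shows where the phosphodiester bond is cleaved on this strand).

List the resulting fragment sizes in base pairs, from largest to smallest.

XhoI sites (CTCGAG) start at positions 13, 81.
XhoI cuts after the first base of each site, so after positions 13, 81.
Linear molecule, 2 cuts → 3 fragments:
  1–13 → 13 bp
  14–81 → 68 bp
  82–95 → 14 bp
Sorted largest to smallest: 68, 14, 13 bp.

68, 14, 13 bp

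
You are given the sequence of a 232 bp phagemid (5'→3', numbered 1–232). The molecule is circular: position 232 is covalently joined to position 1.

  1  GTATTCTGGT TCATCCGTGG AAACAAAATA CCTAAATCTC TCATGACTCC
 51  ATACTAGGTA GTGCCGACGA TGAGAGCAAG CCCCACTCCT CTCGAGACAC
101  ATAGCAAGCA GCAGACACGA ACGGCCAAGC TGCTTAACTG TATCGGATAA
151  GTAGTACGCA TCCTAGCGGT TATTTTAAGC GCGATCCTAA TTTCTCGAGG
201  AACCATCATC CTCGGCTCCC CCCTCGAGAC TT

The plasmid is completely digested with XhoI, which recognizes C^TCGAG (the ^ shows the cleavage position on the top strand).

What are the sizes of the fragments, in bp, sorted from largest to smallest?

XhoI sites (CTCGAG) start at positions 91, 194, 223.
XhoI cuts after the first base of each site, so after positions 91, 194, 223.
Circular molecule, 3 cuts → 3 fragments:
  92–194 → 103 bp
  195–223 → 29 bp
  224–232 then 1–91 → 9 + 91 = 100 bp
Sorted largest to smallest: 103, 100, 29 bp.

103, 100, 29 bp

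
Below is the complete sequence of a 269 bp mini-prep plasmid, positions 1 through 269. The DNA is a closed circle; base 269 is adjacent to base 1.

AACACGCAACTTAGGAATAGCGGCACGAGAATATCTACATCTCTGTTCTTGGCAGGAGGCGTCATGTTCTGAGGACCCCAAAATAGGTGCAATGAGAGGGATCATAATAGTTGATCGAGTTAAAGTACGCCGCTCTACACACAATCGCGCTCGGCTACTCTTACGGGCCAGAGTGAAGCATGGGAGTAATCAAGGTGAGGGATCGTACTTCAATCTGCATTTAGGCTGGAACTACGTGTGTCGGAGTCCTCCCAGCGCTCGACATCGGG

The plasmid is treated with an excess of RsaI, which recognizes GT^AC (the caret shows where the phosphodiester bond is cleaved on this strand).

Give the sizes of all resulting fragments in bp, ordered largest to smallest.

189, 80 bp

RsaI sites (GTAC) start at positions 125, 205.
RsaI cuts after base 2 of each site, so after positions 126, 206.
Circular molecule, 2 cuts → 2 fragments:
  127–206 → 80 bp
  207–269 then 1–126 → 63 + 126 = 189 bp
Sorted largest to smallest: 189, 80 bp.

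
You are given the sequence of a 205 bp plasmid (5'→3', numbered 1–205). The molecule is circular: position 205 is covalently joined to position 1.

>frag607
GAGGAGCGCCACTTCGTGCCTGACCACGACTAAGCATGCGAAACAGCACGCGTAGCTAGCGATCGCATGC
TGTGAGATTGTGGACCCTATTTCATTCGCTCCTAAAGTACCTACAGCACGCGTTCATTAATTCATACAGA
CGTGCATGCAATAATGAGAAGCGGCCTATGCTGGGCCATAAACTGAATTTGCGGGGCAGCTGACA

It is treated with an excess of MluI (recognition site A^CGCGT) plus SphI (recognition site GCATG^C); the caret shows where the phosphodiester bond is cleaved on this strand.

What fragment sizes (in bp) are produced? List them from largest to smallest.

MluI sites (ACGCGT) start at positions 48, 118.
MluI cuts after the first base of each site, so after positions 48, 118.
SphI sites (GCATGC) start at positions 34, 65, 144.
SphI cuts after base 5 of each site (before the last base), so after positions 38, 69, 148.
Combined cut positions: 38, 48, 69, 118, 148.
Circular molecule, 5 cuts → 5 fragments:
  39–48 → 10 bp
  49–69 → 21 bp
  70–118 → 49 bp
  119–148 → 30 bp
  149–205 then 1–38 → 57 + 38 = 95 bp
Sorted largest to smallest: 95, 49, 30, 21, 10 bp.

95, 49, 30, 21, 10 bp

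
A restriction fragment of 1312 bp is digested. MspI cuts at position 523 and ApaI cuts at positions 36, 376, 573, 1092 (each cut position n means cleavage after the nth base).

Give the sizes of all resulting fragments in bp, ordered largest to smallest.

Combined cut positions (sorted): 36, 376, 523, 573, 1092.
Linear molecule, 5 cuts → 6 fragments:
  36 − 0 = 36 bp
  376 − 36 = 340 bp
  523 − 376 = 147 bp
  573 − 523 = 50 bp
  1092 − 573 = 519 bp
  1312 − 1092 = 220 bp
Sorted largest to smallest: 519, 340, 220, 147, 50, 36 bp.

519, 340, 220, 147, 50, 36 bp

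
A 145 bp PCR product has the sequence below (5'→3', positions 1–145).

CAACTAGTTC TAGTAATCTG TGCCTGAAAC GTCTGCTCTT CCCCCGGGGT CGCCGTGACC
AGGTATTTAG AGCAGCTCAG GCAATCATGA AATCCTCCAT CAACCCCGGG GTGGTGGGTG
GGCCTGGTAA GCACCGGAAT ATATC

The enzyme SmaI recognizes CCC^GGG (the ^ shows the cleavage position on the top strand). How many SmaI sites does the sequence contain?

CCCGGG occurs starting at positions 43, 105.
SmaI cuts at 2 sites.

2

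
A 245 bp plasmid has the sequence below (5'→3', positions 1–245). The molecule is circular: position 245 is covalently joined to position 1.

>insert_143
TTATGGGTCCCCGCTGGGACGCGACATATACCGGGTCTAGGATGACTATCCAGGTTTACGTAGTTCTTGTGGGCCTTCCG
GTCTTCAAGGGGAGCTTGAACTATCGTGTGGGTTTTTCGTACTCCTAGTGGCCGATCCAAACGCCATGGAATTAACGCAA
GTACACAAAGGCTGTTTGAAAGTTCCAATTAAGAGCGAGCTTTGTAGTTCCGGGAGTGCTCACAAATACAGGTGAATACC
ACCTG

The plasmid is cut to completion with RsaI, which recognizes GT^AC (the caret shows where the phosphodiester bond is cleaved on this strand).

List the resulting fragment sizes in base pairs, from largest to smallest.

203, 42 bp

RsaI sites (GTAC) start at positions 119, 161.
RsaI cuts after base 2 of each site, so after positions 120, 162.
Circular molecule, 2 cuts → 2 fragments:
  121–162 → 42 bp
  163–245 then 1–120 → 83 + 120 = 203 bp
Sorted largest to smallest: 203, 42 bp.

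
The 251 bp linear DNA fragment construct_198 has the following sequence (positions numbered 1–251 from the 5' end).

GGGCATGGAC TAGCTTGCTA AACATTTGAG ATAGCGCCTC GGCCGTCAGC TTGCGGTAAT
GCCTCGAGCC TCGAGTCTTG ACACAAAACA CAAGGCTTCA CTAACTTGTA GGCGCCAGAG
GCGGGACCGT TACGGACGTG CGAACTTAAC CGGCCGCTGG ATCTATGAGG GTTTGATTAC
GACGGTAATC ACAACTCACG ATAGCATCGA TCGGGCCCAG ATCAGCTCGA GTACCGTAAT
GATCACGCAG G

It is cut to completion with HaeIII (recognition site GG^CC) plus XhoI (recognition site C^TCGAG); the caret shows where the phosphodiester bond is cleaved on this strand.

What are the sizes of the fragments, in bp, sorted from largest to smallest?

83, 62, 42, 25, 21, 11, 7 bp

HaeIII sites (GGCC) start at positions 41, 152, 214.
HaeIII cuts after base 2 of each site, so after positions 42, 153, 215.
XhoI sites (CTCGAG) start at positions 63, 70, 226.
XhoI cuts after the first base of each site, so after positions 63, 70, 226.
Combined cut positions: 42, 63, 70, 153, 215, 226.
Linear molecule, 6 cuts → 7 fragments:
  1–42 → 42 bp
  43–63 → 21 bp
  64–70 → 7 bp
  71–153 → 83 bp
  154–215 → 62 bp
  216–226 → 11 bp
  227–251 → 25 bp
Sorted largest to smallest: 83, 62, 42, 25, 21, 11, 7 bp.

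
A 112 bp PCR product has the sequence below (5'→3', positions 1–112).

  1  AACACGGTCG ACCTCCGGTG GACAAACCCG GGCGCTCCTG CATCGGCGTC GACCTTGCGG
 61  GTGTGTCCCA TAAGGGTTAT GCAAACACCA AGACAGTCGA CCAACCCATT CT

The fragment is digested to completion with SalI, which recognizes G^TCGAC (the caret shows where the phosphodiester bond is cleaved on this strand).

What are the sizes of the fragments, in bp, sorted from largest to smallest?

SalI sites (GTCGAC) start at positions 7, 48, 96.
SalI cuts after the first base of each site, so after positions 7, 48, 96.
Linear molecule, 3 cuts → 4 fragments:
  1–7 → 7 bp
  8–48 → 41 bp
  49–96 → 48 bp
  97–112 → 16 bp
Sorted largest to smallest: 48, 41, 16, 7 bp.

48, 41, 16, 7 bp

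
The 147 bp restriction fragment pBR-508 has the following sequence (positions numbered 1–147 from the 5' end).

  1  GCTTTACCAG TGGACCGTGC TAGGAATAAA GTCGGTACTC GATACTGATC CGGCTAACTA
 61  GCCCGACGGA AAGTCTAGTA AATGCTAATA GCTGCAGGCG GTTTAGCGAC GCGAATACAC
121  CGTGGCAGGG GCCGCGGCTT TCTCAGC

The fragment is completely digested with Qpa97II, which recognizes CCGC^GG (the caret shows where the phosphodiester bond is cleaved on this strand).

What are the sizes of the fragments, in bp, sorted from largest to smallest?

135, 12 bp

The Qpa97II site (CCGCGG) starts at position 132.
Qpa97II cuts after base 4 of each site, so after position 135.
Linear molecule, 1 cut → 2 fragments:
  1–135 → 135 bp
  136–147 → 12 bp
Sorted largest to smallest: 135, 12 bp.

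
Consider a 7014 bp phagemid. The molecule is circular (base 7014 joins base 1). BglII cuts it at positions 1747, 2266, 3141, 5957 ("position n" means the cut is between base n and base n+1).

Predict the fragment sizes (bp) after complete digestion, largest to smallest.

2816, 2804, 875, 519 bp

Circular molecule, 4 cuts → 4 fragments:
  2266 − 1747 = 519 bp
  3141 − 2266 = 875 bp
  5957 − 3141 = 2816 bp
  wrap: 7014 − 5957 + 1747 = 2804 bp
Sorted largest to smallest: 2816, 2804, 875, 519 bp.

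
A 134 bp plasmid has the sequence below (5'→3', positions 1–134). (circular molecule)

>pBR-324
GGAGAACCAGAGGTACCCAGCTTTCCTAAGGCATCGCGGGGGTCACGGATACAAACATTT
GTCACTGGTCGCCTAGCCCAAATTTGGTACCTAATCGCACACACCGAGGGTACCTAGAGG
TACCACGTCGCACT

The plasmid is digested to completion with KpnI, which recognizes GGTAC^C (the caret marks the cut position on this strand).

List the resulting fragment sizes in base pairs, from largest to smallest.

KpnI sites (GGTACC) start at positions 12, 86, 109, 119.
KpnI cuts after base 5 of each site (before the last base), so after positions 16, 90, 113, 123.
Circular molecule, 4 cuts → 4 fragments:
  17–90 → 74 bp
  91–113 → 23 bp
  114–123 → 10 bp
  124–134 then 1–16 → 11 + 16 = 27 bp
Sorted largest to smallest: 74, 27, 23, 10 bp.

74, 27, 23, 10 bp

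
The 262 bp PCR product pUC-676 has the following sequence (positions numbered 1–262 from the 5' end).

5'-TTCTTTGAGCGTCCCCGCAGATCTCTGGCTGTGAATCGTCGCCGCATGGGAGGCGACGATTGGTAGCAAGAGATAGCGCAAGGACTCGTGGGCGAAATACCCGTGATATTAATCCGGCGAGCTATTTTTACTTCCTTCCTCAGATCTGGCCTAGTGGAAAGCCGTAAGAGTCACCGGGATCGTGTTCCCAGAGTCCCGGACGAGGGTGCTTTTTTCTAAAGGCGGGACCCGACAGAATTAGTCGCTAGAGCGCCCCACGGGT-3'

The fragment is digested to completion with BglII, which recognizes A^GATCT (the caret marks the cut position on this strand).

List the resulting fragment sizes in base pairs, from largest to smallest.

123, 120, 19 bp

BglII sites (AGATCT) start at positions 19, 142.
BglII cuts after the first base of each site, so after positions 19, 142.
Linear molecule, 2 cuts → 3 fragments:
  1–19 → 19 bp
  20–142 → 123 bp
  143–262 → 120 bp
Sorted largest to smallest: 123, 120, 19 bp.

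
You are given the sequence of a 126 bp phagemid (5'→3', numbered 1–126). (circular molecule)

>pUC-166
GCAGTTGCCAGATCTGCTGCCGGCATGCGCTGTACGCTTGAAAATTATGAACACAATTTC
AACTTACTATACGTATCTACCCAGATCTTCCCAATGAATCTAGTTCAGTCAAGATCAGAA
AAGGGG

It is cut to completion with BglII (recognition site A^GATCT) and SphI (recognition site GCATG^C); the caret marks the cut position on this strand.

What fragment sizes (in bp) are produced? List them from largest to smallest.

BglII sites (AGATCT) start at positions 10, 83.
BglII cuts after the first base of each site, so after positions 10, 83.
The SphI site (GCATGC) starts at position 23.
SphI cuts after base 5 of each site (before the last base), so after position 27.
Combined cut positions: 10, 27, 83.
Circular molecule, 3 cuts → 3 fragments:
  11–27 → 17 bp
  28–83 → 56 bp
  84–126 then 1–10 → 43 + 10 = 53 bp
Sorted largest to smallest: 56, 53, 17 bp.

56, 53, 17 bp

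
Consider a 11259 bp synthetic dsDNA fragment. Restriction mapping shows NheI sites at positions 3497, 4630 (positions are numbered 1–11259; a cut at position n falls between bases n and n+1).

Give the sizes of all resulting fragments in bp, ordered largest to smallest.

6629, 3497, 1133 bp

Linear molecule, 2 cuts → 3 fragments:
  3497 − 0 = 3497 bp
  4630 − 3497 = 1133 bp
  11259 − 4630 = 6629 bp
Sorted largest to smallest: 6629, 3497, 1133 bp.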